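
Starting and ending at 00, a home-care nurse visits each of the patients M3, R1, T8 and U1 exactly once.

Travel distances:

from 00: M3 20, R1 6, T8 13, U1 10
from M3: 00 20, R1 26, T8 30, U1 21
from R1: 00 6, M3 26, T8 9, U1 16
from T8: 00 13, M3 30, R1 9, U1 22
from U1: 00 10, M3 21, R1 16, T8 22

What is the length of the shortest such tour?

00-M3-R1-T8-U1-00: 20+26+9+22+10 = 87
00-M3-R1-U1-T8-00: 20+26+16+22+13 = 97
00-M3-T8-R1-U1-00: 20+30+9+16+10 = 85
00-M3-T8-U1-R1-00: 20+30+22+16+6 = 94
00-M3-U1-R1-T8-00: 20+21+16+9+13 = 79
00-M3-U1-T8-R1-00: 20+21+22+9+6 = 78
00-R1-M3-T8-U1-00: 6+26+30+22+10 = 94
00-R1-M3-U1-T8-00: 6+26+21+22+13 = 88
00-R1-T8-M3-U1-00: 6+9+30+21+10 = 76
00-R1-U1-M3-T8-00: 6+16+21+30+13 = 86
00-T8-M3-R1-U1-00: 13+30+26+16+10 = 95
00-T8-R1-M3-U1-00: 13+9+26+21+10 = 79
The minimum is 76.
One optimal route: 00 → R1 → T8 → M3 → U1 → 00 (or its reverse).

Minimum total distance: 76.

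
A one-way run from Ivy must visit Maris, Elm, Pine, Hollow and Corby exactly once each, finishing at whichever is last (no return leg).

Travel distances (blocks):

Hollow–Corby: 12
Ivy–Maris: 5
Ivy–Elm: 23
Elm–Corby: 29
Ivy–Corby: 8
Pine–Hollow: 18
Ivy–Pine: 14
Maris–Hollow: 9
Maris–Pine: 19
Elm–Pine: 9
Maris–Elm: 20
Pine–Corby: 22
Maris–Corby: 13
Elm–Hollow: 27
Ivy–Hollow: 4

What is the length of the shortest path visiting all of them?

There are 5! = 120 possible orderings.
Ivy - Maris - Elm - Pine - Hollow - Corby: 5+20+9+18+12 = 64
Ivy - Maris - Elm - Pine - Corby - Hollow: 5+20+9+22+12 = 68
Ivy - Maris - Elm - Hollow - Pine - Corby: 5+20+27+18+22 = 92
Ivy - Maris - Elm - Hollow - Corby - Pine: 5+20+27+12+22 = 86
Ivy - Maris - Elm - Corby - Pine - Hollow: 5+20+29+22+18 = 94
Ivy - Maris - Elm - Corby - Hollow - Pine: 5+20+29+12+18 = 84
Ivy - Maris - Pine - Elm - Hollow - Corby: 5+19+9+27+12 = 72
Ivy - Maris - Pine - Elm - Corby - Hollow: 5+19+9+29+12 = 74
Ivy - Maris - Pine - Hollow - Elm - Corby: 5+19+18+27+29 = 98
Ivy - Maris - Pine - Hollow - Corby - Elm: 5+19+18+12+29 = 83
Ivy - Maris - Pine - Corby - Elm - Hollow: 5+19+22+29+27 = 102
Ivy - Maris - Pine - Corby - Hollow - Elm: 5+19+22+12+27 = 85
Ivy - Maris - Hollow - Elm - Pine - Corby: 5+9+27+9+22 = 72
Ivy - Maris - Hollow - Elm - Corby - Pine: 5+9+27+29+22 = 92
… (106 more)
Ivy - Maris - Hollow - Corby - Pine - Elm: 5+9+12+22+9 = 57  ← best
The minimum is 57.
One shortest path: Ivy → Maris → Hollow → Corby → Pine → Elm.

57 blocks — the minimum one-way total.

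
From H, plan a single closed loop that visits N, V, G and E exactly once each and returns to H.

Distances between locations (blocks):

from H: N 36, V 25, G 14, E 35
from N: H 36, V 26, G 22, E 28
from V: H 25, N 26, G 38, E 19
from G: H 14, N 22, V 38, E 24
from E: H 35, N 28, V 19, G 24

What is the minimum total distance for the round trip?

Shortest round trip = 108 blocks.

H→N→V→G→E→H: 36+26+38+24+35 = 159
H→N→V→E→G→H: 36+26+19+24+14 = 119
H→N→G→V→E→H: 36+22+38+19+35 = 150
H→N→G→E→V→H: 36+22+24+19+25 = 126
H→N→E→V→G→H: 36+28+19+38+14 = 135
H→N→E→G→V→H: 36+28+24+38+25 = 151
H→V→N→G→E→H: 25+26+22+24+35 = 132
H→V→N→E→G→H: 25+26+28+24+14 = 117
H→V→G→N→E→H: 25+38+22+28+35 = 148
H→V→E→N→G→H: 25+19+28+22+14 = 108
H→G→N→V→E→H: 14+22+26+19+35 = 116
H→G→V→N→E→H: 14+38+26+28+35 = 141
The minimum is 108.
One optimal route: H → V → E → N → G → H (or its reverse).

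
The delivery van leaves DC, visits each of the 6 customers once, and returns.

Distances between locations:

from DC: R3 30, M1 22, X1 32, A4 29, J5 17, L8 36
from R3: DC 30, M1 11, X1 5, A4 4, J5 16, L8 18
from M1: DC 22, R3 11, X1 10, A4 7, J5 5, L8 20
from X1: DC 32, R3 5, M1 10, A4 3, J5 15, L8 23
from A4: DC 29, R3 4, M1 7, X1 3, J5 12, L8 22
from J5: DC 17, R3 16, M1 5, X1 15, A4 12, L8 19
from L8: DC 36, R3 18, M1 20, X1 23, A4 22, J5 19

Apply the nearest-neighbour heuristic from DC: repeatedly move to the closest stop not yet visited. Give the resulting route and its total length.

At DC the remaining stops are J5 17, M1 22, A4 29, R3 30, X1 32, L8 36; go to J5.
At J5 the remaining stops are M1 5, A4 12, X1 15, R3 16, L8 19; go to M1.
At M1 the remaining stops are A4 7, X1 10, R3 11, L8 20; go to A4.
At A4 the remaining stops are X1 3, R3 4, L8 22; go to X1.
At X1 the remaining stops are R3 5, L8 23; go to R3.
At R3 the remaining stops are L8 18; go to L8.
Return L8→DC: 36.
Total = 17 + 5 + 7 + 3 + 5 + 18 + 36 = 91.

Nearest-neighbour total = 91; route DC → J5 → M1 → A4 → X1 → R3 → L8 → DC.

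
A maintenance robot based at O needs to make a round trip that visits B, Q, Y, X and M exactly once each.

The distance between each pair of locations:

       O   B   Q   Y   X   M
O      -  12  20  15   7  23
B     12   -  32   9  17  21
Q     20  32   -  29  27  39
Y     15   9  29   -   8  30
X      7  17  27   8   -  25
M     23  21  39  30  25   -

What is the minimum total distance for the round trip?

O → B → Q → Y → X → M → O: 12+32+29+8+25+23 = 129
O → B → Q → Y → M → X → O: 12+32+29+30+25+7 = 135
O → B → Q → X → Y → M → O: 12+32+27+8+30+23 = 132
O → B → Q → X → M → Y → O: 12+32+27+25+30+15 = 141
O → B → Q → M → Y → X → O: 12+32+39+30+8+7 = 128
O → B → Q → M → X → Y → O: 12+32+39+25+8+15 = 131
O → B → Y → Q → X → M → O: 12+9+29+27+25+23 = 125
O → B → Y → Q → M → X → O: 12+9+29+39+25+7 = 121
O → B → Y → X → Q → M → O: 12+9+8+27+39+23 = 118
O → B → Y → X → M → Q → O: 12+9+8+25+39+20 = 113
O → B → Y → M → Q → X → O: 12+9+30+39+27+7 = 124
O → B → Y → M → X → Q → O: 12+9+30+25+27+20 = 123
O → B → X → Q → Y → M → O: 12+17+27+29+30+23 = 138
O → B → X → Q → M → Y → O: 12+17+27+39+30+15 = 140
… (46 more)
O → Q → M → B → Y → X → O: 20+39+21+9+8+7 = 104  ← best
The minimum is 104.
One optimal route: O → Q → M → B → Y → X → O (or its reverse).

104 — the shortest possible round trip.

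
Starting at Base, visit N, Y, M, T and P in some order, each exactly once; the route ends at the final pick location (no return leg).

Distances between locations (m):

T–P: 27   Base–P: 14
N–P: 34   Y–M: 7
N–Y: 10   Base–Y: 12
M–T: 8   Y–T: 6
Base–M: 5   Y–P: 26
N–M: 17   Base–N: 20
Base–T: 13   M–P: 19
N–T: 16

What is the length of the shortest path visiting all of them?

There are 5! = 120 possible orderings.
Base - N - Y - M - T - P: 20+10+7+8+27 = 72
Base - N - Y - M - P - T: 20+10+7+19+27 = 83
Base - N - Y - T - M - P: 20+10+6+8+19 = 63
Base - N - Y - T - P - M: 20+10+6+27+19 = 82
Base - N - Y - P - M - T: 20+10+26+19+8 = 83
Base - N - Y - P - T - M: 20+10+26+27+8 = 91
Base - N - M - Y - T - P: 20+17+7+6+27 = 77
Base - N - M - Y - P - T: 20+17+7+26+27 = 97
Base - N - M - T - Y - P: 20+17+8+6+26 = 77
Base - N - M - T - P - Y: 20+17+8+27+26 = 98
Base - N - M - P - Y - T: 20+17+19+26+6 = 88
Base - N - M - P - T - Y: 20+17+19+27+6 = 89
Base - N - T - Y - M - P: 20+16+6+7+19 = 68
Base - N - T - Y - P - M: 20+16+6+26+19 = 87
… (106 more)
Base - P - M - T - Y - N: 14+19+8+6+10 = 57  ← best
The minimum is 57.
One shortest path: Base → P → M → T → Y → N.

Shortest open route: 57 m.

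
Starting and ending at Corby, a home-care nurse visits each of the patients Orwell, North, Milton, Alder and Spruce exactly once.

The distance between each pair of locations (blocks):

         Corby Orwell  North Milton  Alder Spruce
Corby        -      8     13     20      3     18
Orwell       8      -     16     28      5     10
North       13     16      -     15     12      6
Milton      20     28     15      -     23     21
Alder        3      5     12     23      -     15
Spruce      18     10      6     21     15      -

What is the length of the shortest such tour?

Minimum total distance: 59 blocks.

Corby-Orwell-North-Milton-Alder-Spruce-Corby: 8+16+15+23+15+18 = 95
Corby-Orwell-North-Milton-Spruce-Alder-Corby: 8+16+15+21+15+3 = 78
Corby-Orwell-North-Alder-Milton-Spruce-Corby: 8+16+12+23+21+18 = 98
Corby-Orwell-North-Alder-Spruce-Milton-Corby: 8+16+12+15+21+20 = 92
Corby-Orwell-North-Spruce-Milton-Alder-Corby: 8+16+6+21+23+3 = 77
Corby-Orwell-North-Spruce-Alder-Milton-Corby: 8+16+6+15+23+20 = 88
Corby-Orwell-Milton-North-Alder-Spruce-Corby: 8+28+15+12+15+18 = 96
Corby-Orwell-Milton-North-Spruce-Alder-Corby: 8+28+15+6+15+3 = 75
Corby-Orwell-Milton-Alder-North-Spruce-Corby: 8+28+23+12+6+18 = 95
Corby-Orwell-Milton-Alder-Spruce-North-Corby: 8+28+23+15+6+13 = 93
Corby-Orwell-Milton-Spruce-North-Alder-Corby: 8+28+21+6+12+3 = 78
Corby-Orwell-Milton-Spruce-Alder-North-Corby: 8+28+21+15+12+13 = 97
Corby-Orwell-Alder-North-Milton-Spruce-Corby: 8+5+12+15+21+18 = 79
Corby-Orwell-Alder-North-Spruce-Milton-Corby: 8+5+12+6+21+20 = 72
… (46 more)
Corby-Milton-North-Spruce-Orwell-Alder-Corby: 20+15+6+10+5+3 = 59  ← best
The minimum is 59.
One optimal route: Corby → Milton → North → Spruce → Orwell → Alder → Corby (or its reverse).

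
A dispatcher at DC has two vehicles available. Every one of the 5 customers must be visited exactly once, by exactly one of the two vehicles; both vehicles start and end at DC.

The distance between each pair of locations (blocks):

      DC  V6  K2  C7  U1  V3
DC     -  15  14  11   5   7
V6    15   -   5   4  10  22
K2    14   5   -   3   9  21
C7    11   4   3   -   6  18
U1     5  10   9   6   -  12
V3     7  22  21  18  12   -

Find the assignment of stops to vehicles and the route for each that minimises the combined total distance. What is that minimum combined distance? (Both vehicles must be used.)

Minimum combined distance: 48 blocks.

There are 2^4 − 1 = 15 ways to divide the 5 stops into two non-empty groups. For each, the best each vehicle can do is its own shortest tour through its group:
  {V6} + {K2, C7, U1, V3}: 30 + 42 = 72
  {K2} + {V6, C7, U1, V3}: 28 + 44 = 72
  {V6, K2} + {C7, U1, V3}: 34 + 36 = 70
  {C7} + {V6, K2, U1, V3}: 22 + 48 = 70
  {V6, C7} + {K2, U1, V3}: 30 + 42 = 72
  {K2, C7} + {V6, U1, V3}: 28 + 44 = 72
  … (15 splits in total)
  {V6, K2, C7, U1} + {V3}: 34 + 14 = 48  ← best
Best: vehicle 1 DC → V6 → K2 → C7 → U1 → DC = 34; vehicle 2 DC → V3 → DC = 14; combined 48.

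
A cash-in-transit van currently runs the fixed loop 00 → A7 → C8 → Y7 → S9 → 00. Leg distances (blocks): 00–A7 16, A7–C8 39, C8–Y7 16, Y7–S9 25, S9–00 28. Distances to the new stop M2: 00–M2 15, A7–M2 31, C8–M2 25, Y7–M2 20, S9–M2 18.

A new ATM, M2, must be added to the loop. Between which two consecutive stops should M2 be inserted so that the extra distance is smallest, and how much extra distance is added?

Insertion cost between consecutive stops i–j is d(i,M2) + d(M2,j) − d(i,j):
  between 00 and A7: 15 + 31 − 16 = 30
  between A7 and C8: 31 + 25 − 39 = 17
  between C8 and Y7: 25 + 20 − 16 = 29
  between Y7 and S9: 20 + 18 − 25 = 13
  between S9 and 00: 18 + 15 − 28 = 5
Cheapest insertion is between S9 and 00, adding 5.
New total = 124 + 5 = 129.

Minimum extra distance: 5 blocks, inserting M2 between S9 and 00.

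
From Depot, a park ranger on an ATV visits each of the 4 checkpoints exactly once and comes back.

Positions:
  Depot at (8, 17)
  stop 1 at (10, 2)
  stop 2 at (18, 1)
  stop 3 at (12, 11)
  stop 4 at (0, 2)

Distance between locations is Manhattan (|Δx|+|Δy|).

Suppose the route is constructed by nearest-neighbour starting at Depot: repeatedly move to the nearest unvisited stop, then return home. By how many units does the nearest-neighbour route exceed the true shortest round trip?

From Depot: stop 3=10, stop 1=17, stop 4=23, stop 2=26 → choose stop 3 (10).
From stop 3: stop 1=11, stop 2=16, stop 4=21 → choose stop 1 (11).
From stop 1: stop 2=9, stop 4=10 → choose stop 2 (9).
From stop 2: stop 4=19 → choose stop 4 (19).
NN route Depot → stop 3 → stop 1 → stop 2 → stop 4 → Depot costs 72.
Optimal: Depot → stop 3 → stop 2 → stop 1 → stop 4 → Depot costs 68 (by enumerating all 12 distinct tours).
Excess = 72 − 68 = 4.

The nearest-neighbour route is 4 longer than optimal.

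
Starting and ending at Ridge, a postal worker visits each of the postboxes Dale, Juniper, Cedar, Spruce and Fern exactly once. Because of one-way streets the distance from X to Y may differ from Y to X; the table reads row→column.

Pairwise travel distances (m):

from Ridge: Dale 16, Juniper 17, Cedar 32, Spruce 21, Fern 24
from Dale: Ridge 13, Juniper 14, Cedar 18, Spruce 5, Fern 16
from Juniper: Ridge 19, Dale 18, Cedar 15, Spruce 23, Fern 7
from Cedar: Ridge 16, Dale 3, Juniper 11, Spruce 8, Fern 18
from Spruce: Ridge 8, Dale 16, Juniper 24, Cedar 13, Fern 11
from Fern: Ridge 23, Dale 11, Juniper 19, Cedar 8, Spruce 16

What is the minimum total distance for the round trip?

Shortest round trip = 48 m.

Ridge - Dale - Juniper - Cedar - Spruce - Fern - Ridge: 16+14+15+8+11+23 = 87
Ridge - Dale - Juniper - Cedar - Fern - Spruce - Ridge: 16+14+15+18+16+8 = 87
Ridge - Dale - Juniper - Spruce - Cedar - Fern - Ridge: 16+14+23+13+18+23 = 107
Ridge - Dale - Juniper - Spruce - Fern - Cedar - Ridge: 16+14+23+11+8+16 = 88
Ridge - Dale - Juniper - Fern - Cedar - Spruce - Ridge: 16+14+7+8+8+8 = 61
Ridge - Dale - Juniper - Fern - Spruce - Cedar - Ridge: 16+14+7+16+13+16 = 82
Ridge - Dale - Cedar - Juniper - Spruce - Fern - Ridge: 16+18+11+23+11+23 = 102
Ridge - Dale - Cedar - Juniper - Fern - Spruce - Ridge: 16+18+11+7+16+8 = 76
Ridge - Dale - Cedar - Spruce - Juniper - Fern - Ridge: 16+18+8+24+7+23 = 96
Ridge - Dale - Cedar - Spruce - Fern - Juniper - Ridge: 16+18+8+11+19+19 = 91
Ridge - Dale - Cedar - Fern - Juniper - Spruce - Ridge: 16+18+18+19+23+8 = 102
Ridge - Dale - Cedar - Fern - Spruce - Juniper - Ridge: 16+18+18+16+24+19 = 111
Ridge - Dale - Spruce - Juniper - Cedar - Fern - Ridge: 16+5+24+15+18+23 = 101
Ridge - Dale - Spruce - Juniper - Fern - Cedar - Ridge: 16+5+24+7+8+16 = 76
… (106 more)
Ridge - Juniper - Fern - Cedar - Dale - Spruce - Ridge: 17+7+8+3+5+8 = 48  ← best
The minimum is 48.
One optimal route: Ridge → Juniper → Fern → Cedar → Dale → Spruce → Ridge.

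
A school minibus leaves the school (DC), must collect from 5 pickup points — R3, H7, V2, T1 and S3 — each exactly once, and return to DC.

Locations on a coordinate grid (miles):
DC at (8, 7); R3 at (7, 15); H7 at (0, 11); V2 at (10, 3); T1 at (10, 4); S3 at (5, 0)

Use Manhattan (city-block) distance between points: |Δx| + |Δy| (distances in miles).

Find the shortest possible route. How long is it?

DC - R3 - H7 - V2 - T1 - S3 - DC: 9+11+18+1+9+10 = 58
DC - R3 - H7 - V2 - S3 - T1 - DC: 9+11+18+8+9+5 = 60
DC - R3 - H7 - T1 - V2 - S3 - DC: 9+11+17+1+8+10 = 56
DC - R3 - H7 - T1 - S3 - V2 - DC: 9+11+17+9+8+6 = 60
DC - R3 - H7 - S3 - V2 - T1 - DC: 9+11+16+8+1+5 = 50
DC - R3 - H7 - S3 - T1 - V2 - DC: 9+11+16+9+1+6 = 52
DC - R3 - V2 - H7 - T1 - S3 - DC: 9+15+18+17+9+10 = 78
DC - R3 - V2 - H7 - S3 - T1 - DC: 9+15+18+16+9+5 = 72
DC - R3 - V2 - T1 - H7 - S3 - DC: 9+15+1+17+16+10 = 68
DC - R3 - V2 - T1 - S3 - H7 - DC: 9+15+1+9+16+12 = 62
DC - R3 - V2 - S3 - H7 - T1 - DC: 9+15+8+16+17+5 = 70
DC - R3 - V2 - S3 - T1 - H7 - DC: 9+15+8+9+17+12 = 70
DC - R3 - T1 - H7 - V2 - S3 - DC: 9+14+17+18+8+10 = 76
DC - R3 - T1 - H7 - S3 - V2 - DC: 9+14+17+16+8+6 = 70
… (46 more)
The minimum is 50.
One optimal route: DC → R3 → H7 → S3 → V2 → T1 → DC (or its reverse).

50 miles — the shortest possible round trip.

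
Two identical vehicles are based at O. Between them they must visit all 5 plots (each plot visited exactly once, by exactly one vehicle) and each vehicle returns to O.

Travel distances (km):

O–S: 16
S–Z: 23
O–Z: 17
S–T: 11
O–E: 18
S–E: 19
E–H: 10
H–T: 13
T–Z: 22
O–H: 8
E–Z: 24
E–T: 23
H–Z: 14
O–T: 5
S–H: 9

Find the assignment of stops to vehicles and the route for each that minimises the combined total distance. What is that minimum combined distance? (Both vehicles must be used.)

86 km — the smallest possible combined total.

There are 2^4 − 1 = 15 ways to divide the 5 stops into two non-empty groups. For each, the best each vehicle can do is its own shortest tour through its group:
  {S} + {E, H, T, Z}: 32 + 69 = 101
  {E} + {S, H, T, Z}: 36 + 56 = 92
  {S, E} + {H, T, Z}: 53 + 49 = 102
  {H} + {S, E, T, Z}: 16 + 76 = 92
  {S, H} + {E, T, Z}: 33 + 69 = 102
  {E, H} + {S, T, Z}: 36 + 56 = 92
  … (15 splits in total)
  {T} + {S, E, H, Z}: 10 + 76 = 86  ← best
Best: vehicle 1 O → T → O = 10; vehicle 2 O → S → E → H → Z → O = 76; combined 86.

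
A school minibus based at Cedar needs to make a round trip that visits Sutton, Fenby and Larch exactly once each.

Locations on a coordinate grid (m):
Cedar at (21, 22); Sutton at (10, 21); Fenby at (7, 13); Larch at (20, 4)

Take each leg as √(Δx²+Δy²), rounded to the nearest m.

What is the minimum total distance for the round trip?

Shortest round trip = 54 m.

There are 3 distinct closed tours to check (reversals are equivalent).
Cedar - Sutton - Fenby - Larch - Cedar: 11+9+16+18 = 54
Cedar - Sutton - Larch - Fenby - Cedar: 11+20+16+17 = 64
Cedar - Fenby - Sutton - Larch - Cedar: 17+9+20+18 = 64
The minimum is 54.
One optimal route: Cedar → Sutton → Fenby → Larch → Cedar (or its reverse).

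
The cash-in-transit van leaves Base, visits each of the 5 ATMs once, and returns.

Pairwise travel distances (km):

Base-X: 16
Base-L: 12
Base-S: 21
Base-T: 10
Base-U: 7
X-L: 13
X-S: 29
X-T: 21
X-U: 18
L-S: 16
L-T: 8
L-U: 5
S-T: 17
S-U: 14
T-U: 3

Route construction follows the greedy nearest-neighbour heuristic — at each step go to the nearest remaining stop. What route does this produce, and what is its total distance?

At Base the remaining stops are U 7, T 10, L 12, X 16, S 21; go to U.
At U the remaining stops are T 3, L 5, S 14, X 18; go to T.
At T the remaining stops are L 8, S 17, X 21; go to L.
At L the remaining stops are X 13, S 16; go to X.
At X the remaining stops are S 29; go to S.
Return S→Base: 21.
Total = 7 + 3 + 8 + 13 + 29 + 21 = 81.

Total distance 81 km via the nearest-neighbour route Base → U → T → L → X → S → Base.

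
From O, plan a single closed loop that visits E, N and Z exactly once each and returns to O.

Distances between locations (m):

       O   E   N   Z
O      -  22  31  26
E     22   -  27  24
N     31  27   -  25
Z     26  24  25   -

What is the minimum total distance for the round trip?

100 m — the shortest possible round trip.

With 3 stops there are 3!/2 = 3 distinct round trips (a route and its reverse cost the same).
O → E → N → Z → O: 22+27+25+26 = 100
O → E → Z → N → O: 22+24+25+31 = 102
O → N → E → Z → O: 31+27+24+26 = 108
The minimum is 100.
One optimal route: O → E → N → Z → O (or its reverse).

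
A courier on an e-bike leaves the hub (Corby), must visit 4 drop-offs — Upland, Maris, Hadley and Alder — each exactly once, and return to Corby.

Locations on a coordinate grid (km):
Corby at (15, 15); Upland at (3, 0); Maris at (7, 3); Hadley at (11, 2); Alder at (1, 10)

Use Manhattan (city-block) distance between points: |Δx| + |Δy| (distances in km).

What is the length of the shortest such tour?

There are 12 distinct closed tours to check (reversals are equivalent).
Corby→Upland→Maris→Hadley→Alder→Corby: 27+7+5+18+19 = 76
Corby→Upland→Maris→Alder→Hadley→Corby: 27+7+13+18+17 = 82
Corby→Upland→Hadley→Maris→Alder→Corby: 27+10+5+13+19 = 74
Corby→Upland→Hadley→Alder→Maris→Corby: 27+10+18+13+20 = 88
Corby→Upland→Alder→Maris→Hadley→Corby: 27+12+13+5+17 = 74
Corby→Upland→Alder→Hadley→Maris→Corby: 27+12+18+5+20 = 82
Corby→Maris→Upland→Hadley→Alder→Corby: 20+7+10+18+19 = 74
Corby→Maris→Upland→Alder→Hadley→Corby: 20+7+12+18+17 = 74
Corby→Maris→Hadley→Upland→Alder→Corby: 20+5+10+12+19 = 66
Corby→Maris→Alder→Upland→Hadley→Corby: 20+13+12+10+17 = 72
Corby→Hadley→Upland→Maris→Alder→Corby: 17+10+7+13+19 = 66
Corby→Hadley→Maris→Upland→Alder→Corby: 17+5+7+12+19 = 60
The minimum is 60.
One optimal route: Corby → Hadley → Maris → Upland → Alder → Corby (or its reverse).

Minimum total distance: 60 km.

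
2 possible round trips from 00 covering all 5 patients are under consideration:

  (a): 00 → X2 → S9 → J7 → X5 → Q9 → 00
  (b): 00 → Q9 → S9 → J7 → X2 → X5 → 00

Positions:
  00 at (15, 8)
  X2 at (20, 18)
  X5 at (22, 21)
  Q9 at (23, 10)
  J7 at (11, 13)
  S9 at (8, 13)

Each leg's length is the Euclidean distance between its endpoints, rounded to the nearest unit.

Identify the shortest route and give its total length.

(a): 11 + 13 + 3 + 14 + 11 + 8 = 60
(b): 8 + 15 + 3 + 10 + 4 + 15 = 55

Shortest is (b), total 55.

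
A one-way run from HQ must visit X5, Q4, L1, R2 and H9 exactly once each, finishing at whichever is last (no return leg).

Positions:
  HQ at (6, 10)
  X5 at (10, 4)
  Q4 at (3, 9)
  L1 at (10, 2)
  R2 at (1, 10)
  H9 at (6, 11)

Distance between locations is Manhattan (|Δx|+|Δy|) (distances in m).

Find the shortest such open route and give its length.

There are 5! = 120 possible orderings.
HQ→X5→Q4→L1→R2→H9: 10+12+14+17+6 = 59
HQ→X5→Q4→L1→H9→R2: 10+12+14+13+6 = 55
HQ→X5→Q4→R2→L1→H9: 10+12+3+17+13 = 55
HQ→X5→Q4→R2→H9→L1: 10+12+3+6+13 = 44
HQ→X5→Q4→H9→L1→R2: 10+12+5+13+17 = 57
HQ→X5→Q4→H9→R2→L1: 10+12+5+6+17 = 50
HQ→X5→L1→Q4→R2→H9: 10+2+14+3+6 = 35
HQ→X5→L1→Q4→H9→R2: 10+2+14+5+6 = 37
HQ→X5→L1→R2→Q4→H9: 10+2+17+3+5 = 37
HQ→X5→L1→R2→H9→Q4: 10+2+17+6+5 = 40
HQ→X5→L1→H9→Q4→R2: 10+2+13+5+3 = 33
HQ→X5→L1→H9→R2→Q4: 10+2+13+6+3 = 34
HQ→X5→R2→Q4→L1→H9: 10+15+3+14+13 = 55
HQ→X5→R2→Q4→H9→L1: 10+15+3+5+13 = 46
… (106 more)
HQ→H9→R2→Q4→X5→L1: 1+6+3+12+2 = 24  ← best
The minimum is 24.
One shortest path: HQ → H9 → R2 → Q4 → X5 → L1.

Shortest open route: 24 m.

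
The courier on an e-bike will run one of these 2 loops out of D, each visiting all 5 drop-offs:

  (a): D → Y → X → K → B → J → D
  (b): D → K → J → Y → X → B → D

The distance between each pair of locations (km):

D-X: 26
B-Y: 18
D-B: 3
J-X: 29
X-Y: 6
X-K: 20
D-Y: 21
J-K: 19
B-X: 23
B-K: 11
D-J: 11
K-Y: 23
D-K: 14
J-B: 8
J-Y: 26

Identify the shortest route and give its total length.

(a): 21 + 6 + 20 + 11 + 8 + 11 = 77
(b): 14 + 19 + 26 + 6 + 23 + 3 = 91

Shortest is (a), total 77 km.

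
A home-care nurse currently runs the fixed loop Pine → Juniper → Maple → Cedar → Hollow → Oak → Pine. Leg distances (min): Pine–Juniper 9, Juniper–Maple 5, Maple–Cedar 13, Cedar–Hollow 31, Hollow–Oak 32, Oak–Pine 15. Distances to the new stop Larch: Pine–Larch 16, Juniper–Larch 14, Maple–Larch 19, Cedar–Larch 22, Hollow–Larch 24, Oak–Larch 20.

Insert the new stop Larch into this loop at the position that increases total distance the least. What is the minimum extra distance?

Insertion cost between consecutive stops i–j is d(i,Larch) + d(Larch,j) − d(i,j):
  between Pine and Juniper: 16 + 14 − 9 = 21
  between Juniper and Maple: 14 + 19 − 5 = 28
  between Maple and Cedar: 19 + 22 − 13 = 28
  between Cedar and Hollow: 22 + 24 − 31 = 15
  between Hollow and Oak: 24 + 20 − 32 = 12
  between Oak and Pine: 20 + 16 − 15 = 21
Cheapest insertion is between Hollow and Oak, adding 12.
New total = 105 + 12 = 117.

Adding 12 min by placing Larch on the Hollow–Oak leg.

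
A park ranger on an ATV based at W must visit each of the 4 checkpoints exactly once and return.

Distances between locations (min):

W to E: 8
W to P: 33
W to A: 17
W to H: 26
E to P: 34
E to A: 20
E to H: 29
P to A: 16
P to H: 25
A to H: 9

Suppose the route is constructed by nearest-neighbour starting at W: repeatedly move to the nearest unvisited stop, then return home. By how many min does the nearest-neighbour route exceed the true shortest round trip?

Excess over optimum: 2 min.

W: E=8, A=17, H=26, P=33 ⇒ E
E: A=20, H=29, P=34 ⇒ A
A: H=9, P=16 ⇒ H
H: P=25 ⇒ P
NN route W → E → A → H → P → W costs 95.
Optimal: W → E → P → A → H → W costs 93 (by enumerating all 12 distinct tours).
Excess = 95 − 93 = 2.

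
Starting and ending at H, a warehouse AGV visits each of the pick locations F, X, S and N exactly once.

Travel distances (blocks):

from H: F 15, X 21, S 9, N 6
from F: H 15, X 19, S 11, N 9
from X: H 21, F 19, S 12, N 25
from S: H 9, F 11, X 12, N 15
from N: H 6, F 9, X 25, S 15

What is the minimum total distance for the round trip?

With 4 stops there are 4!/2 = 12 distinct round trips (a route and its reverse cost the same).
H→F→X→S→N→H: 15+19+12+15+6 = 67
H→F→X→N→S→H: 15+19+25+15+9 = 83
H→F→S→X→N→H: 15+11+12+25+6 = 69
H→F→S→N→X→H: 15+11+15+25+21 = 87
H→F→N→X→S→H: 15+9+25+12+9 = 70
H→F→N→S→X→H: 15+9+15+12+21 = 72
H→X→F→S→N→H: 21+19+11+15+6 = 72
H→X→F→N→S→H: 21+19+9+15+9 = 73
H→X→S→F→N→H: 21+12+11+9+6 = 59
H→X→N→F→S→H: 21+25+9+11+9 = 75
H→S→F→X→N→H: 9+11+19+25+6 = 70
H→S→X→F→N→H: 9+12+19+9+6 = 55
The minimum is 55.
One optimal route: H → S → X → F → N → H (or its reverse).

Minimum total distance: 55 blocks.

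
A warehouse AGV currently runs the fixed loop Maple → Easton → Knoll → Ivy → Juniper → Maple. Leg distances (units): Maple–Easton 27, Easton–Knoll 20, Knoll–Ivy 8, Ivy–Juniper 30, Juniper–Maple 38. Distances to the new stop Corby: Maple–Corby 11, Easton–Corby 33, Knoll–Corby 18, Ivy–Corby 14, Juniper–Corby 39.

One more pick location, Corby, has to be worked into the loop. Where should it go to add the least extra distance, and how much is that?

Minimum extra distance: 12, inserting Corby between Juniper and Maple.

Insertion cost between consecutive stops i–j is d(i,Corby) + d(Corby,j) − d(i,j):
  between Maple and Easton: 11 + 33 − 27 = 17
  between Easton and Knoll: 33 + 18 − 20 = 31
  between Knoll and Ivy: 18 + 14 − 8 = 24
  between Ivy and Juniper: 14 + 39 − 30 = 23
  between Juniper and Maple: 39 + 11 − 38 = 12
Cheapest insertion is between Juniper and Maple, adding 12.
New total = 123 + 12 = 135.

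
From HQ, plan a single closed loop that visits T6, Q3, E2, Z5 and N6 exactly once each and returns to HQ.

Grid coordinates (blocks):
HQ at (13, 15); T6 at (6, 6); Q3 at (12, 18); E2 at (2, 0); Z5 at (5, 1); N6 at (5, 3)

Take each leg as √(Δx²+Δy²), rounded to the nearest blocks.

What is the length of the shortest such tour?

There are 60 distinct closed tours to check (reversals are equivalent).
HQ - T6 - Q3 - E2 - Z5 - N6 - HQ: 11+13+21+3+2+14 = 64
HQ - T6 - Q3 - E2 - N6 - Z5 - HQ: 11+13+21+4+2+16 = 67
HQ - T6 - Q3 - Z5 - E2 - N6 - HQ: 11+13+18+3+4+14 = 63
HQ - T6 - Q3 - Z5 - N6 - E2 - HQ: 11+13+18+2+4+19 = 67
HQ - T6 - Q3 - N6 - E2 - Z5 - HQ: 11+13+17+4+3+16 = 64
HQ - T6 - Q3 - N6 - Z5 - E2 - HQ: 11+13+17+2+3+19 = 65
HQ - T6 - E2 - Q3 - Z5 - N6 - HQ: 11+7+21+18+2+14 = 73
HQ - T6 - E2 - Q3 - N6 - Z5 - HQ: 11+7+21+17+2+16 = 74
HQ - T6 - E2 - Z5 - Q3 - N6 - HQ: 11+7+3+18+17+14 = 70
HQ - T6 - E2 - Z5 - N6 - Q3 - HQ: 11+7+3+2+17+3 = 43
HQ - T6 - E2 - N6 - Q3 - Z5 - HQ: 11+7+4+17+18+16 = 73
HQ - T6 - E2 - N6 - Z5 - Q3 - HQ: 11+7+4+2+18+3 = 45
HQ - T6 - Z5 - Q3 - E2 - N6 - HQ: 11+5+18+21+4+14 = 73
HQ - T6 - Z5 - Q3 - N6 - E2 - HQ: 11+5+18+17+4+19 = 74
… (46 more)
HQ - T6 - N6 - E2 - Z5 - Q3 - HQ: 11+3+4+3+18+3 = 42  ← best
The minimum is 42.
One optimal route: HQ → T6 → N6 → E2 → Z5 → Q3 → HQ (or its reverse).

42 blocks — the shortest possible round trip.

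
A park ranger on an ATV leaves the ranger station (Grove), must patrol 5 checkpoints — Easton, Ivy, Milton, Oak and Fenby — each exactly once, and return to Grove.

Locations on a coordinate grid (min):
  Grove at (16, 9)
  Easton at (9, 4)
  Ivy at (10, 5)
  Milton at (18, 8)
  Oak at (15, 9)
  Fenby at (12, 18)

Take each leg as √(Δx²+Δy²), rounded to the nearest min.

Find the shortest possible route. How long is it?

There are 60 distinct closed tours to check (reversals are equivalent).
Grove→Easton→Ivy→Milton→Oak→Fenby→Grove: 9+1+9+3+9+10 = 41
Grove→Easton→Ivy→Milton→Fenby→Oak→Grove: 9+1+9+12+9+1 = 41
Grove→Easton→Ivy→Oak→Milton→Fenby→Grove: 9+1+6+3+12+10 = 41
Grove→Easton→Ivy→Oak→Fenby→Milton→Grove: 9+1+6+9+12+2 = 39
Grove→Easton→Ivy→Fenby→Milton→Oak→Grove: 9+1+13+12+3+1 = 39
Grove→Easton→Ivy→Fenby→Oak→Milton→Grove: 9+1+13+9+3+2 = 37
Grove→Easton→Milton→Ivy→Oak→Fenby→Grove: 9+10+9+6+9+10 = 53
Grove→Easton→Milton→Ivy→Fenby→Oak→Grove: 9+10+9+13+9+1 = 51
Grove→Easton→Milton→Oak→Ivy→Fenby→Grove: 9+10+3+6+13+10 = 51
Grove→Easton→Milton→Oak→Fenby→Ivy→Grove: 9+10+3+9+13+7 = 51
Grove→Easton→Milton→Fenby→Ivy→Oak→Grove: 9+10+12+13+6+1 = 51
Grove→Easton→Milton→Fenby→Oak→Ivy→Grove: 9+10+12+9+6+7 = 53
Grove→Easton→Oak→Ivy→Milton→Fenby→Grove: 9+8+6+9+12+10 = 54
Grove→Easton→Oak→Ivy→Fenby→Milton→Grove: 9+8+6+13+12+2 = 50
… (46 more)
Grove→Ivy→Easton→Fenby→Oak→Milton→Grove: 7+1+14+9+3+2 = 36  ← best
The minimum is 36.
One optimal route: Grove → Ivy → Easton → Fenby → Oak → Milton → Grove (or its reverse).

Shortest round trip = 36 min.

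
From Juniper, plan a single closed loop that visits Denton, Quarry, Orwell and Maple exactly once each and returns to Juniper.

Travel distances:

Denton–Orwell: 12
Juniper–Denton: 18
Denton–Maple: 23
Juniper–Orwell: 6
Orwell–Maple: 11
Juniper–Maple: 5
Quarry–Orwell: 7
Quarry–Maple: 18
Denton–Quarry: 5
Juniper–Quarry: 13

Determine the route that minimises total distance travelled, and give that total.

Shortest round trip = 46.

There are 12 distinct closed tours to check (reversals are equivalent).
Juniper→Denton→Quarry→Orwell→Maple→Juniper: 18+5+7+11+5 = 46
Juniper→Denton→Quarry→Maple→Orwell→Juniper: 18+5+18+11+6 = 58
Juniper→Denton→Orwell→Quarry→Maple→Juniper: 18+12+7+18+5 = 60
Juniper→Denton→Orwell→Maple→Quarry→Juniper: 18+12+11+18+13 = 72
Juniper→Denton→Maple→Quarry→Orwell→Juniper: 18+23+18+7+6 = 72
Juniper→Denton→Maple→Orwell→Quarry→Juniper: 18+23+11+7+13 = 72
Juniper→Quarry→Denton→Orwell→Maple→Juniper: 13+5+12+11+5 = 46
Juniper→Quarry→Denton→Maple→Orwell→Juniper: 13+5+23+11+6 = 58
Juniper→Quarry→Orwell→Denton→Maple→Juniper: 13+7+12+23+5 = 60
Juniper→Quarry→Maple→Denton→Orwell→Juniper: 13+18+23+12+6 = 72
Juniper→Orwell→Denton→Quarry→Maple→Juniper: 6+12+5+18+5 = 46
Juniper→Orwell→Quarry→Denton→Maple→Juniper: 6+7+5+23+5 = 46
The minimum is 46.
One optimal route: Juniper → Denton → Quarry → Orwell → Maple → Juniper (or its reverse).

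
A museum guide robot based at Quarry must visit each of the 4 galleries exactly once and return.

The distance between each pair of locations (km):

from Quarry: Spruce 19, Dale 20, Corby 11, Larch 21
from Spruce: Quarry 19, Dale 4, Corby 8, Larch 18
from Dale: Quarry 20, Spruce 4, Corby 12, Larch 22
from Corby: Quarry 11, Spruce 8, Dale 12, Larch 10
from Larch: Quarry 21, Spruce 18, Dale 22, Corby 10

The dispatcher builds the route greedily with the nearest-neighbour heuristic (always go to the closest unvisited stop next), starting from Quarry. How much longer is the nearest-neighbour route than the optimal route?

Excess over optimum: 3 km.

Quarry: Corby=11, Spruce=19, Dale=20, Larch=21 ⇒ Corby
Corby: Spruce=8, Larch=10, Dale=12 ⇒ Spruce
Spruce: Dale=4, Larch=18 ⇒ Dale
Dale: Larch=22 ⇒ Larch
NN route Quarry → Corby → Spruce → Dale → Larch → Quarry costs 66.
Optimal: Quarry → Dale → Spruce → Corby → Larch → Quarry costs 63 (by enumerating all 12 distinct tours).
Excess = 66 − 63 = 3.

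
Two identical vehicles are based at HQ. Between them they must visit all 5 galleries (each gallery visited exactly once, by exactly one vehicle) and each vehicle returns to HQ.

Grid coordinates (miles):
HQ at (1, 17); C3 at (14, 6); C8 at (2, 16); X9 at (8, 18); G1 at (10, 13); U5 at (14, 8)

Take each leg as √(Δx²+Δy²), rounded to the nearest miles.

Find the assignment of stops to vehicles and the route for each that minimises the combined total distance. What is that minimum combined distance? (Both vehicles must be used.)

Minimum combined distance: 39 miles.

There are 2^4 − 1 = 15 ways to divide the 5 stops into two non-empty groups. For each, the best each vehicle can do is its own shortest tour through its group:
  {C3} + {C8, X9, G1, U5}: 34 + 33 = 67
  {C8} + {C3, X9, G1, U5}: 2 + 37 = 39
  {C3, C8} + {X9, G1, U5}: 34 + 34 = 68
  {X9} + {C3, C8, G1, U5}: 14 + 35 = 49
  {C3, X9} + {C8, G1, U5}: 37 + 31 = 68
  {C8, X9} + {C3, G1, U5}: 14 + 35 = 49
  … (15 splits in total)
Best: vehicle 1 HQ → C8 → HQ = 2; vehicle 2 HQ → C3 → U5 → G1 → X9 → HQ = 37; combined 39.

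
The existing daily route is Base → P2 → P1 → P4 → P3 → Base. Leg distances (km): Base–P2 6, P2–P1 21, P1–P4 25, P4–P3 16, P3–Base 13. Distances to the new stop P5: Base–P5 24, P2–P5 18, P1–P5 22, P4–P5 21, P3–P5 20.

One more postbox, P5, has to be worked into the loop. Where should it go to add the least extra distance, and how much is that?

+18 km — insert P5 between P1 and P4.

Insertion cost between consecutive stops i–j is d(i,P5) + d(P5,j) − d(i,j):
  between Base and P2: 24 + 18 − 6 = 36
  between P2 and P1: 18 + 22 − 21 = 19
  between P1 and P4: 22 + 21 − 25 = 18
  between P4 and P3: 21 + 20 − 16 = 25
  between P3 and Base: 20 + 24 − 13 = 31
Cheapest insertion is between P1 and P4, adding 18.
New total = 81 + 18 = 99.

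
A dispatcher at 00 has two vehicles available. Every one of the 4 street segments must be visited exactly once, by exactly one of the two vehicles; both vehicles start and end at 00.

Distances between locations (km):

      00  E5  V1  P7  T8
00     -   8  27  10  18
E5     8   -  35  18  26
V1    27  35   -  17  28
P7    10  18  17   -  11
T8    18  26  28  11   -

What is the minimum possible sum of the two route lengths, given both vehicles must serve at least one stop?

89 km — the smallest possible combined total.

Check every non-empty split of the stops between the two vehicles; for each half take its own optimal tour:
  {E5} + {V1, P7, T8}: 16 + 73 = 89
  {V1} + {E5, P7, T8}: 54 + 55 = 109
  {E5, V1} + {P7, T8}: 70 + 39 = 109
  {P7} + {E5, V1, T8}: 20 + 89 = 109
  {E5, P7} + {V1, T8}: 36 + 73 = 109
  {V1, P7} + {E5, T8}: 54 + 52 = 106
  … (7 splits in total)
Best: vehicle 1 00 → E5 → 00 = 16; vehicle 2 00 → V1 → P7 → T8 → 00 = 73; combined 89.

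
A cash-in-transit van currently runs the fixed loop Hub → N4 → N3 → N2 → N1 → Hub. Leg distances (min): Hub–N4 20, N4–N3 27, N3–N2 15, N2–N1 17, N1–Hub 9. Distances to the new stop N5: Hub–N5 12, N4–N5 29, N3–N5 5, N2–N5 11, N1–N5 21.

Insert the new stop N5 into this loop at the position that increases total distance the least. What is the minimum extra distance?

Adding 1 min by placing N5 on the N3–N2 leg.

Insertion cost between consecutive stops i–j is d(i,N5) + d(N5,j) − d(i,j):
  between Hub and N4: 12 + 29 − 20 = 21
  between N4 and N3: 29 + 5 − 27 = 7
  between N3 and N2: 5 + 11 − 15 = 1
  between N2 and N1: 11 + 21 − 17 = 15
  between N1 and Hub: 21 + 12 − 9 = 24
Cheapest insertion is between N3 and N2, adding 1.
New total = 88 + 1 = 89.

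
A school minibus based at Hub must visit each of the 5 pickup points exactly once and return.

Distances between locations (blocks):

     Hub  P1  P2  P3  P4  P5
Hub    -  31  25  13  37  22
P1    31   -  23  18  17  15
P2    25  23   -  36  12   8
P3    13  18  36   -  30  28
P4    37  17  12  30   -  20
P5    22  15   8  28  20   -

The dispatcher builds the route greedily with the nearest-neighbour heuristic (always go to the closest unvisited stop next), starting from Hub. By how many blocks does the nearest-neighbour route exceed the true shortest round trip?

Hub: P3=13, P5=22, P2=25, P1=31, P4=37 ⇒ P3
P3: P1=18, P5=28, P4=30, P2=36 ⇒ P1
P1: P5=15, P4=17, P2=23 ⇒ P5
P5: P2=8, P4=20 ⇒ P2
P2: P4=12 ⇒ P4
NN route Hub → P3 → P1 → P5 → P2 → P4 → Hub costs 103.
Optimal: Hub → P3 → P1 → P4 → P2 → P5 → Hub costs 90 (by enumerating all 60 distinct tours).
Excess = 103 − 90 = 13.

13 blocks longer than the optimal tour.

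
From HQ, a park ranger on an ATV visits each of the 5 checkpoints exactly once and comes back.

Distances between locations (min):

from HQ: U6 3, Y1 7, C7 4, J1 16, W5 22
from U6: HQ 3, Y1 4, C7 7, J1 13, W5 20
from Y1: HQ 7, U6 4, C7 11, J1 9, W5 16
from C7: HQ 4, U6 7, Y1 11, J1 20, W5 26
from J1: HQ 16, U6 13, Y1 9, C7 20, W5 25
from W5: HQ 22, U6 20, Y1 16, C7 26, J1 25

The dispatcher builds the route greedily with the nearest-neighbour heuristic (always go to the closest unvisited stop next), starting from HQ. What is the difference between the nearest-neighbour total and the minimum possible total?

The nearest-neighbour route is 13 min longer than optimal.

HQ: U6=3, C7=4, Y1=7, J1=16, W5=22 ⇒ U6
U6: Y1=4, C7=7, J1=13, W5=20 ⇒ Y1
Y1: J1=9, C7=11, W5=16 ⇒ J1
J1: C7=20, W5=25 ⇒ C7
C7: W5=26 ⇒ W5
NN route HQ → U6 → Y1 → J1 → C7 → W5 → HQ costs 84.
Optimal: HQ → U6 → Y1 → J1 → W5 → C7 → HQ costs 71 (by enumerating all 60 distinct tours).
Excess = 84 − 71 = 13.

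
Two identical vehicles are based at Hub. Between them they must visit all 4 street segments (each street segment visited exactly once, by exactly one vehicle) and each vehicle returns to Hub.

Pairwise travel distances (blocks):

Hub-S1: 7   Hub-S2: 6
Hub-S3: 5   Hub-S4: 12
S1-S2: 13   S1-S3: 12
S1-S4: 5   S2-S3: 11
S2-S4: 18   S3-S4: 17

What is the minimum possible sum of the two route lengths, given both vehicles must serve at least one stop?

Try each way of splitting the stops between the two vehicles (each non-empty) and, for each split, find the best tour for each vehicle:
  {S1} + {S2, S3, S4}: 14 + 46 = 60
  {S2} + {S1, S3, S4}: 12 + 34 = 46
  {S1, S2} + {S3, S4}: 26 + 34 = 60
  {S3} + {S1, S2, S4}: 10 + 36 = 46
  {S1, S3} + {S2, S4}: 24 + 36 = 60
  {S2, S3} + {S1, S4}: 22 + 24 = 46
  … (7 splits in total)
Best: vehicle 1 Hub → S2 → Hub = 12; vehicle 2 Hub → S1 → S4 → S3 → Hub = 34; combined 46.

46 blocks — the smallest possible combined total.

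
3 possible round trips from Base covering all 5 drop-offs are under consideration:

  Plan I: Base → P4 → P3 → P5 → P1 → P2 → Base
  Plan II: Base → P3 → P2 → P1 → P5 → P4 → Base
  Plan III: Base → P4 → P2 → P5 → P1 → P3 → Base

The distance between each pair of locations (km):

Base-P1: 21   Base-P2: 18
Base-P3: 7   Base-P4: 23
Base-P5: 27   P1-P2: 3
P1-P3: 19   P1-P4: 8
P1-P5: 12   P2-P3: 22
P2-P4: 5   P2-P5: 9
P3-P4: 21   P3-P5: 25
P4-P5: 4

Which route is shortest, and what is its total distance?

Shortest is Plan II, total 71 km.

Plan I: 23 + 21 + 25 + 12 + 3 + 18 = 102
Plan II: 7 + 22 + 3 + 12 + 4 + 23 = 71
Plan III: 23 + 5 + 9 + 12 + 19 + 7 = 75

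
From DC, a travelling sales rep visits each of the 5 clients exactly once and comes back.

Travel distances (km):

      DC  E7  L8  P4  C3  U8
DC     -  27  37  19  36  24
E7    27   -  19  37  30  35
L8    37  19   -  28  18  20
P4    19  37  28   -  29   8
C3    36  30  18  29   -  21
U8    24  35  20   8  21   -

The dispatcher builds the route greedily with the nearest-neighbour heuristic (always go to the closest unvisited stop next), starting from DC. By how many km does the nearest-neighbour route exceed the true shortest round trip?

From DC: P4=19, U8=24, E7=27, C3=36, L8=37 → choose P4 (19).
From P4: U8=8, L8=28, C3=29, E7=37 → choose U8 (8).
From U8: L8=20, C3=21, E7=35 → choose L8 (20).
From L8: C3=18, E7=19 → choose C3 (18).
From C3: E7=30 → choose E7 (30).
NN route DC → P4 → U8 → L8 → C3 → E7 → DC costs 122.
Optimal: DC → E7 → L8 → C3 → U8 → P4 → DC costs 112 (by enumerating all 60 distinct tours).
Excess = 122 − 112 = 10.

Excess over optimum: 10 km.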